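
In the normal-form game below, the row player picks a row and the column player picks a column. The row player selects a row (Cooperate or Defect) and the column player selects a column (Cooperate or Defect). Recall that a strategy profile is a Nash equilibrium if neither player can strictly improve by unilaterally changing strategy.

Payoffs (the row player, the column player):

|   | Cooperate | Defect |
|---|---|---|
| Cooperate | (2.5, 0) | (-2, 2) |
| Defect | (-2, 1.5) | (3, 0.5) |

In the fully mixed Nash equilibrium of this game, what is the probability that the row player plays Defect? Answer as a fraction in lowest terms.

Let x be the probability that the row player plays Cooperate. In a completely mixed equilibrium, the column player must be indifferent between Cooperate and Defect.
The column player's expected payoff from Cooperate is 1.5(1−x); from Defect it is 2x + 0.5(1−x).
Setting these equal: −1.5x + 1.5 = 1.5x + 0.5, so x = 1/3.
Therefore the row player plays Defect with probability 1 − 1/3 = 2/3.

2/3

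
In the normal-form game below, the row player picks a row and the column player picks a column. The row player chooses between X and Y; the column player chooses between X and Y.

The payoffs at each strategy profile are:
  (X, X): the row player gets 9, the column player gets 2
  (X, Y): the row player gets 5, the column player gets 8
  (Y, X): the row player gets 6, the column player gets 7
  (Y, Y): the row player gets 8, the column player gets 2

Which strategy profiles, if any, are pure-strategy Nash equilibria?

none

(X, X): the column player prefers Y (8 > 2) — not an equilibrium.
(X, Y): the row player prefers Y (8 > 5) — not an equilibrium.
(Y, X): the row player prefers X (9 > 6) — not an equilibrium.
(Y, Y): the column player prefers X (7 > 2) — not an equilibrium.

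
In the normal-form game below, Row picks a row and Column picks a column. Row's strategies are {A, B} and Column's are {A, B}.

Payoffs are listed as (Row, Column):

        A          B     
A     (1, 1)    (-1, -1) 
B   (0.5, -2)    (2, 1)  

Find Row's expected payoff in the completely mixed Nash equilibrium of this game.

5/7

First find q, the probability Column plays A, from Row's indifference between A and B: q − (1−q) = 0.5q + 2(1−q), giving q = 6/7.
Since Row is indifferent in equilibrium, Row's expected payoff equals the payoff from either row against (6/7, 1/7). Using A: (6/7) − (1/7) = 5/7.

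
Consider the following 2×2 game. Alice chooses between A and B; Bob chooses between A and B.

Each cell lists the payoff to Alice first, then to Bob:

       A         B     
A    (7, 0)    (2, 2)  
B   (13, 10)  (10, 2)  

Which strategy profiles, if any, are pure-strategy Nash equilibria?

(B, A)

(A, A): Alice prefers B (13 > 7); Bob prefers B (2 > 0) — not an equilibrium.
(A, B): Alice prefers B (10 > 2) — not an equilibrium.
(B, A): Alice gets 13 ≥ 7 from A, and Bob gets 10 ≥ 2 from B — Nash equilibrium.
(B, B): Bob prefers A (10 > 2) — not an equilibrium.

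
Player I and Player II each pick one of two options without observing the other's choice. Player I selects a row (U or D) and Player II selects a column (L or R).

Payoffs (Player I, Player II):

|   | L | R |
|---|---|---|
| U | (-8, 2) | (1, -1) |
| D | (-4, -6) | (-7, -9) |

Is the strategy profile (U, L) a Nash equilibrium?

No

At (U, L), Player I earns -8; switching to D would give -4, so Player I would deviate.
Player II earns 2; switching to R would give -1, so Player II has no profitable deviation.
Since at least one player can profitably deviate, this is not a Nash equilibrium.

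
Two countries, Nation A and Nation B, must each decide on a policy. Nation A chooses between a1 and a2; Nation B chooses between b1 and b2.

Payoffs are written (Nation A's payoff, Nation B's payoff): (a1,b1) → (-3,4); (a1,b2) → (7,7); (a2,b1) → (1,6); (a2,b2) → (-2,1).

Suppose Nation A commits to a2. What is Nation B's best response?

b1

Against a2, Nation B earns 6 from b1 and 1 from b2.
So b1 is the best response.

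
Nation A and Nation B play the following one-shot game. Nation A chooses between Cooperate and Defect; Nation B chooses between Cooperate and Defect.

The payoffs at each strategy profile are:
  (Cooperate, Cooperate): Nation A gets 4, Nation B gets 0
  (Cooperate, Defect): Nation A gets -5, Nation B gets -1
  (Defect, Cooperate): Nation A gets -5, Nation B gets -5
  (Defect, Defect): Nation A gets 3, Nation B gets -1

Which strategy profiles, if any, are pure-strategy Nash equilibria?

(Cooperate, Cooperate) and (Defect, Defect)

(Cooperate, Cooperate): Nation A gets 4 ≥ -5 from Defect, and Nation B gets 0 ≥ -1 from Defect — Nash equilibrium.
(Cooperate, Defect): Nation A prefers Defect (3 > -5); Nation B prefers Cooperate (0 > -1) — not an equilibrium.
(Defect, Cooperate): Nation A prefers Cooperate (4 > -5); Nation B prefers Defect (-1 > -5) — not an equilibrium.
(Defect, Defect): Nation A gets 3 ≥ -5 from Cooperate, and Nation B gets -1 ≥ -5 from Cooperate — Nash equilibrium.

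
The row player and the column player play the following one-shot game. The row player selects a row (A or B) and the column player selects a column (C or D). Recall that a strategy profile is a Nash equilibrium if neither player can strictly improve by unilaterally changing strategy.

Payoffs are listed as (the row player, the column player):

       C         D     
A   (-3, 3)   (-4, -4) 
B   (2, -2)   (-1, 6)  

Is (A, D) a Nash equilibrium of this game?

No

At (A, D), the row player earns -4; switching to B would give -1, so the row player would deviate.
The column player earns -4; switching to C would give 3, so the column player would deviate.
Since at least one player can profitably deviate, this is not a Nash equilibrium.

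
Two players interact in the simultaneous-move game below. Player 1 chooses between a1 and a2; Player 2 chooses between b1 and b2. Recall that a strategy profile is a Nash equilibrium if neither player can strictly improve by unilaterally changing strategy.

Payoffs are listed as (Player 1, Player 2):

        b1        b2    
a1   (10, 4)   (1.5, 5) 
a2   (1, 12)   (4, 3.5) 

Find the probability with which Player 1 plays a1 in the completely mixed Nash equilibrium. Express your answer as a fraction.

Let x be the probability that Player 1 plays a1. In a completely mixed equilibrium, Player 2 must be indifferent between b1 and b2.
Player 2's expected payoff from b1 is 4x + 12(1−x); from b2 it is 5x + 3.5(1−x).
Setting these equal: −8x + 12 = 1.5x + 3.5, so x = 17/19.

17/19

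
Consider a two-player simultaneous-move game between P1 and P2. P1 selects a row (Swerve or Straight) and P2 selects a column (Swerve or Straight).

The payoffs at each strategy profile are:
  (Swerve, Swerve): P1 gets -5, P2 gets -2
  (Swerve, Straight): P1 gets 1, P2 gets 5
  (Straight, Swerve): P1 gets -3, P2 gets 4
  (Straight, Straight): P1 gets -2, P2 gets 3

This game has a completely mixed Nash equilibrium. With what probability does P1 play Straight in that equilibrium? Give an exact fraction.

Let x be the probability that P1 plays Swerve. In a completely mixed equilibrium, P2 must be indifferent between Swerve and Straight.
P2's expected payoff from Swerve is −2x + 4(1−x); from Straight it is 5x + 3(1−x).
Setting these equal: −6x + 4 = 2x + 3, so x = 1/8.
Therefore P1 plays Straight with probability 1 − 1/8 = 7/8.

7/8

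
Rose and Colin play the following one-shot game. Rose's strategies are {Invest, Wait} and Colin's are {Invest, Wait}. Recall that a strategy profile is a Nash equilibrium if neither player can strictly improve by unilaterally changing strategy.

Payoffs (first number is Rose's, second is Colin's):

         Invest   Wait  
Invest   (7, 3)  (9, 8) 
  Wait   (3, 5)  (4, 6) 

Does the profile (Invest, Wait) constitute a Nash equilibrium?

Yes

At (Invest, Wait), Rose earns 9; switching to Wait would give 4, so Rose has no profitable deviation.
Colin earns 8; switching to Invest would give 3, so Colin has no profitable deviation.
Neither player can gain by a unilateral deviation, so this profile is a Nash equilibrium.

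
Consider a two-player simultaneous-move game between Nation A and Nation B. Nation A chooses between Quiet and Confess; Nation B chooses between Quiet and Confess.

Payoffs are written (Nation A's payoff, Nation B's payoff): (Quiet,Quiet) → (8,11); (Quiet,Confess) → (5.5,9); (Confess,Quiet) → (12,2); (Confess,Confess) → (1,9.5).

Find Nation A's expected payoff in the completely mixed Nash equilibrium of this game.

116/17

First find q, the probability Nation B plays Quiet, from Nation A's indifference between Quiet and Confess: 8q + 5.5(1−q) = 12q + (1−q), giving q = 9/17.
Since Nation A is indifferent in equilibrium, Nation A's expected payoff equals the payoff from either row against (9/17, 8/17). Using Quiet: 8(9/17) + 5.5(8/17) = 116/17.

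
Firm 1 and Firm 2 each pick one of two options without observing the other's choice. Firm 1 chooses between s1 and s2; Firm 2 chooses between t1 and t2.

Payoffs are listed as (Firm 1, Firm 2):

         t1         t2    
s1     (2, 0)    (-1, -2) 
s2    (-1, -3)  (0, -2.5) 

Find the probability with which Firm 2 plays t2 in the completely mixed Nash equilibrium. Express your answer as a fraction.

Let q be the probability that Firm 2 plays t1. In a completely mixed equilibrium, Firm 1 must be indifferent between s1 and s2.
Firm 1's expected payoff from s1 is 2q − (1−q); from s2 it is −q.
Setting these equal: 3q − 1 = −q, so q = 1/4.
Therefore Firm 2 plays t2 with probability 1 − 1/4 = 3/4.

3/4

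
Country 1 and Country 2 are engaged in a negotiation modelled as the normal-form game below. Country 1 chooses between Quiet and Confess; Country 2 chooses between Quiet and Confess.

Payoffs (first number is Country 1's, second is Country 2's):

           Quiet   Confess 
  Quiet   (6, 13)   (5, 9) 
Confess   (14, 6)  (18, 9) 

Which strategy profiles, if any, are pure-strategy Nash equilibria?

(Quiet, Quiet): Country 1 prefers Confess (14 > 6) — not an equilibrium.
(Quiet, Confess): Country 1 prefers Confess (18 > 5); Country 2 prefers Quiet (13 > 9) — not an equilibrium.
(Confess, Quiet): Country 2 prefers Confess (9 > 6) — not an equilibrium.
(Confess, Confess): Country 1 gets 18 ≥ 5 from Quiet, and Country 2 gets 9 ≥ 6 from Quiet — Nash equilibrium.

(Confess, Confess)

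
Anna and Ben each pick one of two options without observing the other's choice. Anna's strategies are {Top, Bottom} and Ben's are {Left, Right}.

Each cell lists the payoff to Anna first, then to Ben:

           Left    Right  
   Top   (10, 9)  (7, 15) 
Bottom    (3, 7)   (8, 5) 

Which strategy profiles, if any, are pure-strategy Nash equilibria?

none

(Top, Left): Ben prefers Right (15 > 9) — not an equilibrium.
(Top, Right): Anna prefers Bottom (8 > 7) — not an equilibrium.
(Bottom, Left): Anna prefers Top (10 > 3) — not an equilibrium.
(Bottom, Right): Ben prefers Left (7 > 5) — not an equilibrium.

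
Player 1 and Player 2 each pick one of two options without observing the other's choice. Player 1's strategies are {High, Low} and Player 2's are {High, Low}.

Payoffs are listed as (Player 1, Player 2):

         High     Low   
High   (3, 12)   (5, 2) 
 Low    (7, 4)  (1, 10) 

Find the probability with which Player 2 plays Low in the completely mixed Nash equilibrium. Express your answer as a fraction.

1/2

Let c be the probability that Player 2 plays High. In a completely mixed equilibrium, Player 1 must be indifferent between High and Low.
Player 1's expected payoff from High is 3c + 5(1−c); from Low it is 7c + (1−c).
Setting these equal: −2c + 5 = 6c + 1, so c = 1/2.
Therefore Player 2 plays Low with probability 1 − 1/2 = 1/2.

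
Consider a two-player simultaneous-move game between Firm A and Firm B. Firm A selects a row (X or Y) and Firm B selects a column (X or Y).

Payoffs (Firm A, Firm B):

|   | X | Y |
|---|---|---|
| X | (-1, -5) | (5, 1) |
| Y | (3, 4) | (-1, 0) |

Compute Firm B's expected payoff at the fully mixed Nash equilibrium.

First find p, the probability Firm A plays X, from Firm B's indifference between X and Y: −5p + 4(1−p) = p, giving p = 2/5.
Since Firm B is indifferent in equilibrium, Firm B's expected payoff equals the payoff from either column against (2/5, 3/5). Using X: −5(2/5) + 4(3/5) = 2/5.

2/5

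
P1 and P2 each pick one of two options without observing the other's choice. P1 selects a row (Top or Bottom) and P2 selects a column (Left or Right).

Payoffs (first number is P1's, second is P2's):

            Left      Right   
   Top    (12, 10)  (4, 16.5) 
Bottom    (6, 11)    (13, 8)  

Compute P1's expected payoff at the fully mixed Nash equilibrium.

First find y, the probability P2 plays Left, from P1's indifference between Top and Bottom: 12y + 4(1−y) = 6y + 13(1−y), giving y = 3/5.
Since P1 is indifferent in equilibrium, P1's expected payoff equals the payoff from either row against (3/5, 2/5). Using Top: 12(3/5) + 4(2/5) = 44/5.

44/5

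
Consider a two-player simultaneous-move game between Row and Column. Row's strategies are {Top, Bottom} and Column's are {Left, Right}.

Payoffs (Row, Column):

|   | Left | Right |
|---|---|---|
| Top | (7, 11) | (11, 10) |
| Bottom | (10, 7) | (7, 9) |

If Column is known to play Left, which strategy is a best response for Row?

Against Left, Row earns 7 from Top and 10 from Bottom.
So Bottom is the best response.

Bottom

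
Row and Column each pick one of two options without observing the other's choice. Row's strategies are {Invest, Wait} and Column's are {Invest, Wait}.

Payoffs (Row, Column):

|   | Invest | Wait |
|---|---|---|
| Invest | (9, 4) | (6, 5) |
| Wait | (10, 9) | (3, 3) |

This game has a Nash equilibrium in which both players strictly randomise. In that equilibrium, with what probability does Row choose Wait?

1/7

Let x be the probability that Row plays Invest. In a completely mixed equilibrium, Column must be indifferent between Invest and Wait.
Column's expected payoff from Invest is 4x + 9(1−x); from Wait it is 5x + 3(1−x).
Setting these equal: −5x + 9 = 2x + 3, so x = 6/7.
Therefore Row plays Wait with probability 1 − 6/7 = 1/7.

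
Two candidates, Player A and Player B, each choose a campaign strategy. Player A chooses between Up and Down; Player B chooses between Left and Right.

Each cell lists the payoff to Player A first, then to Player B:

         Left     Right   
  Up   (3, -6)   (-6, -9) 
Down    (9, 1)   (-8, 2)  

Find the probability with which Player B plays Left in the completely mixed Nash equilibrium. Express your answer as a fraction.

1/4

Let y be the probability that Player B plays Left. In a completely mixed equilibrium, Player A must be indifferent between Up and Down.
Player A's expected payoff from Up is 3y − 6(1−y); from Down it is 9y − 8(1−y).
Setting these equal: 9y − 6 = 17y − 8, so y = 1/4.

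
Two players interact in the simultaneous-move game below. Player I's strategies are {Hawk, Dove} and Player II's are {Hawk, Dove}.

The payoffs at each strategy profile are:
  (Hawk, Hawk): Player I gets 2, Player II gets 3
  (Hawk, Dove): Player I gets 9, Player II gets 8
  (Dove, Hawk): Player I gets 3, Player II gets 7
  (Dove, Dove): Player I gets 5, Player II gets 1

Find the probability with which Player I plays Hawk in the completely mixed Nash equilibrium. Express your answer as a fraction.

Let r be the probability that Player I plays Hawk. In a completely mixed equilibrium, Player II must be indifferent between Hawk and Dove.
Player II's expected payoff from Hawk is 3r + 7(1−r); from Dove it is 8r + (1−r).
Setting these equal: −4r + 7 = 7r + 1, so r = 6/11.

6/11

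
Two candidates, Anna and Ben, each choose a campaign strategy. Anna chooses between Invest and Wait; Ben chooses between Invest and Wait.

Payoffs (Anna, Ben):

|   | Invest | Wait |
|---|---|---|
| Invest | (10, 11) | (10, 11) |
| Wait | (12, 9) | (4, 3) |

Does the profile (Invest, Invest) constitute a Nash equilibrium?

No

At (Invest, Invest), Anna earns 10; switching to Wait would give 12, so Anna would deviate.
Ben earns 11; switching to Wait would give 11, so Ben has no profitable deviation.
Since at least one player can profitably deviate, this is not a Nash equilibrium.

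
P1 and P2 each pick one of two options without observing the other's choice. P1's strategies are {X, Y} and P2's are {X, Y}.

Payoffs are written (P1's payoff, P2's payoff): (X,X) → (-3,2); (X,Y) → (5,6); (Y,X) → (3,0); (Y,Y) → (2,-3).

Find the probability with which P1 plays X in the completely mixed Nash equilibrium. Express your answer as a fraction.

Let p be the probability that P1 plays X. In a completely mixed equilibrium, P2 must be indifferent between X and Y.
P2's expected payoff from X is 2p; from Y it is 6p − 3(1−p).
Setting these equal: 2p = 9p − 3, so p = 3/7.

3/7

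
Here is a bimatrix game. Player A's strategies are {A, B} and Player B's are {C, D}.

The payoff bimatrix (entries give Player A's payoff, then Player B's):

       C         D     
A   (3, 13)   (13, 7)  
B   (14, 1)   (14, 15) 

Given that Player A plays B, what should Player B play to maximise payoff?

Against B, Player B earns 1 from C and 15 from D.
So D is the best response.

D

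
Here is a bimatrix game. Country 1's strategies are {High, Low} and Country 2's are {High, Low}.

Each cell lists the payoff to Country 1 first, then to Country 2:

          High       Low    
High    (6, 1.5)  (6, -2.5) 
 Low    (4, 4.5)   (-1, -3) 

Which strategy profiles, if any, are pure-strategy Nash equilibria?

(High, High)

(High, High): Country 1 gets 6 ≥ 4 from Low, and Country 2 gets 1.5 ≥ -2.5 from Low — Nash equilibrium.
(High, Low): Country 2 prefers High (1.5 > -2.5) — not an equilibrium.
(Low, High): Country 1 prefers High (6 > 4) — not an equilibrium.
(Low, Low): Country 1 prefers High (6 > -1); Country 2 prefers High (4.5 > -3) — not an equilibrium.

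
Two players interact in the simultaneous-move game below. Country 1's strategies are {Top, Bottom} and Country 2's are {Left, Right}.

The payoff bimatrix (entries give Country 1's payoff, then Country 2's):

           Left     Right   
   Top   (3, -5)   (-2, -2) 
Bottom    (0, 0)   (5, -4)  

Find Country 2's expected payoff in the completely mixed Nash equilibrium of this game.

First find x, the probability Country 1 plays Top, from Country 2's indifference between Left and Right: −5x = −2x − 4(1−x), giving x = 4/7.
Since Country 2 is indifferent in equilibrium, Country 2's expected payoff equals the payoff from either column against (4/7, 3/7). Using Left: −5(4/7) = -20/7.

-20/7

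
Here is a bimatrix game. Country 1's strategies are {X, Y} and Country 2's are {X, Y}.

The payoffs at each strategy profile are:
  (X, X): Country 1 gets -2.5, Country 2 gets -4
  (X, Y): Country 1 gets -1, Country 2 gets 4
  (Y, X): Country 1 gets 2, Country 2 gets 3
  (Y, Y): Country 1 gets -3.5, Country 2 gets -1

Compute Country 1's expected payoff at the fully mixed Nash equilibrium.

-43/28

First find q, the probability Country 2 plays X, from Country 1's indifference between X and Y: −2.5q − (1−q) = 2q − 3.5(1−q), giving q = 5/14.
Since Country 1 is indifferent in equilibrium, Country 1's expected payoff equals the payoff from either row against (5/14, 9/14). Using X: −2.5(5/14) − (9/14) = -43/28.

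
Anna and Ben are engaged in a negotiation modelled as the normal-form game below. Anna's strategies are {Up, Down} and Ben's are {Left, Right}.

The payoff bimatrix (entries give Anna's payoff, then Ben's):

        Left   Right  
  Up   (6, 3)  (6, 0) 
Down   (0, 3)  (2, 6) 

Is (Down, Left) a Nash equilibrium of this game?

No

At (Down, Left), Anna earns 0; switching to Up would give 6, so Anna would deviate.
Ben earns 3; switching to Right would give 6, so Ben would deviate.
Since at least one player can profitably deviate, this is not a Nash equilibrium.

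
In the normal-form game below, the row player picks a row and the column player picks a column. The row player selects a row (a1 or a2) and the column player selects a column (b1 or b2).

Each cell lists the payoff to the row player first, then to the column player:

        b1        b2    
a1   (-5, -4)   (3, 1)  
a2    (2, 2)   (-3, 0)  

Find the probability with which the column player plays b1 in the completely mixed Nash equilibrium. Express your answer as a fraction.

Let q be the probability that the column player plays b1. In a completely mixed equilibrium, the row player must be indifferent between a1 and a2.
The row player's expected payoff from a1 is −5q + 3(1−q); from a2 it is 2q − 3(1−q).
Setting these equal: −8q + 3 = 5q − 3, so q = 6/13.

6/13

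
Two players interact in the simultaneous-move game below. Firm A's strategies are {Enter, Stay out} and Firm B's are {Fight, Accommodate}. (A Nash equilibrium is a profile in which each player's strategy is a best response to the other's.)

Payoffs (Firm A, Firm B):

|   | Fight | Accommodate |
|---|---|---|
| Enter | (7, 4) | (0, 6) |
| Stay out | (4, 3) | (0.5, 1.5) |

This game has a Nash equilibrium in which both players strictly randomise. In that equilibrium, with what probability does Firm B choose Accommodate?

Let y be the probability that Firm B plays Fight. In a completely mixed equilibrium, Firm A must be indifferent between Enter and Stay out.
Firm A's expected payoff from Enter is 7y; from Stay out it is 4y + 0.5(1−y).
Setting these equal: 7y = 3.5y + 0.5, so y = 1/7.
Therefore Firm B plays Accommodate with probability 1 − 1/7 = 6/7.

6/7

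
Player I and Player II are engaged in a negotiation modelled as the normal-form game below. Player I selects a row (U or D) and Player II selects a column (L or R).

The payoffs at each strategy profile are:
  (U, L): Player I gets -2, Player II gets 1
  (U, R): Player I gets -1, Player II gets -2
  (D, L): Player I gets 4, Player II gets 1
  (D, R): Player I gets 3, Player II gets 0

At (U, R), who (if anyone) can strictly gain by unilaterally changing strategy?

Player I at (U, R) earns -1; deviating to D yields 3 — a strict improvement.
Player II earns -2; deviating to L yields 1 — a strict improvement.
Both Player I and Player II have strictly profitable deviations.

Both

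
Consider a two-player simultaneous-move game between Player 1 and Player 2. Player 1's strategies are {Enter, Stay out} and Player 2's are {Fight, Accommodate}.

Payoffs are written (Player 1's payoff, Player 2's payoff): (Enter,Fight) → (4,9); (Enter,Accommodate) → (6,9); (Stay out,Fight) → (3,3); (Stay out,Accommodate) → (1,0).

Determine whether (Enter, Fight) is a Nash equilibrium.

At (Enter, Fight), Player 1 earns 4; switching to Stay out would give 3, so Player 1 has no profitable deviation.
Player 2 earns 9; switching to Accommodate would give 9, so Player 2 has no profitable deviation.
Neither player can gain by a unilateral deviation, so this profile is a Nash equilibrium.

Yes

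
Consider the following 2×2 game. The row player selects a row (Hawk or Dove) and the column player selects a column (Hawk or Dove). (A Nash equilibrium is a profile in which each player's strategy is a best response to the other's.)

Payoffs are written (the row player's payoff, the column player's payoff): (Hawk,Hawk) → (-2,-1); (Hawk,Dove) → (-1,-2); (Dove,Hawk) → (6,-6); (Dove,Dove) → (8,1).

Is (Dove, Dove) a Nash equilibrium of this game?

At (Dove, Dove), the row player earns 8; switching to Hawk would give -1, so the row player has no profitable deviation.
The column player earns 1; switching to Hawk would give -6, so the column player has no profitable deviation.
Neither player can gain by a unilateral deviation, so this profile is a Nash equilibrium.

Yes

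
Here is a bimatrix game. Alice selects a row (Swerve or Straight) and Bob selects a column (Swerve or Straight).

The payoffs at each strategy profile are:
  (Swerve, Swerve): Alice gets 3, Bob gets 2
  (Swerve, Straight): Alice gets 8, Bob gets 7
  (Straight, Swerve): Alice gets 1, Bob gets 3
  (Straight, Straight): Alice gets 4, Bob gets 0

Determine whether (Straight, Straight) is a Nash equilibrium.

No

At (Straight, Straight), Alice earns 4; switching to Swerve would give 8, so Alice would deviate.
Bob earns 0; switching to Swerve would give 3, so Bob would deviate.
Since at least one player can profitably deviate, this is not a Nash equilibrium.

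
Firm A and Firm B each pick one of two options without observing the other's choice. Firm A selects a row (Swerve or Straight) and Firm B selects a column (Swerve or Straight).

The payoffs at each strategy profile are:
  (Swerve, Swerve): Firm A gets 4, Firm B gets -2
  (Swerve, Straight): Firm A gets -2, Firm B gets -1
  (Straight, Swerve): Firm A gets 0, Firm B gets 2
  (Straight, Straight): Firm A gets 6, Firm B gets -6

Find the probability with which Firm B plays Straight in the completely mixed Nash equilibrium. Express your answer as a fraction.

1/3

Let y be the probability that Firm B plays Swerve. In a completely mixed equilibrium, Firm A must be indifferent between Swerve and Straight.
Firm A's expected payoff from Swerve is 4y − 2(1−y); from Straight it is 6(1−y).
Setting these equal: 6y − 2 = −6y + 6, so y = 2/3.
Therefore Firm B plays Straight with probability 1 − 2/3 = 1/3.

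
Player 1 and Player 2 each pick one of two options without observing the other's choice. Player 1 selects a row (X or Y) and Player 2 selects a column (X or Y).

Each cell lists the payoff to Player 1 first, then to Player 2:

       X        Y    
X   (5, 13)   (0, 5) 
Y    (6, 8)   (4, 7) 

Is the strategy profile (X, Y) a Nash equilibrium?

No

At (X, Y), Player 1 earns 0; switching to Y would give 4, so Player 1 would deviate.
Player 2 earns 5; switching to X would give 13, so Player 2 would deviate.
Since at least one player can profitably deviate, this is not a Nash equilibrium.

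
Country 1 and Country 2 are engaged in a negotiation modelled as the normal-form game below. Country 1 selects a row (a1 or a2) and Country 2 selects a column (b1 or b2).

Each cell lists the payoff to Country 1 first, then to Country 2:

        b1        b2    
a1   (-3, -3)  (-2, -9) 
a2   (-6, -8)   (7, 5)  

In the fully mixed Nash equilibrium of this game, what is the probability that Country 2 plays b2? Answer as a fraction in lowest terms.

Let y be the probability that Country 2 plays b1. In a completely mixed equilibrium, Country 1 must be indifferent between a1 and a2.
Country 1's expected payoff from a1 is −3y − 2(1−y); from a2 it is −6y + 7(1−y).
Setting these equal: −y − 2 = −13y + 7, so y = 3/4.
Therefore Country 2 plays b2 with probability 1 − 3/4 = 1/4.

1/4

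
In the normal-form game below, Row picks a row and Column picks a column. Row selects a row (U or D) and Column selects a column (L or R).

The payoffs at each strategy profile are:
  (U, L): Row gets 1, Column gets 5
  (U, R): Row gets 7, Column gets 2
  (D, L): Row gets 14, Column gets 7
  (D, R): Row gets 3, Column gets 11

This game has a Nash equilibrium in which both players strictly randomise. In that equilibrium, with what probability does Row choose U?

4/7

Let p be the probability that Row plays U. In a completely mixed equilibrium, Column must be indifferent between L and R.
Column's expected payoff from L is 5p + 7(1−p); from R it is 2p + 11(1−p).
Setting these equal: −2p + 7 = −9p + 11, so p = 4/7.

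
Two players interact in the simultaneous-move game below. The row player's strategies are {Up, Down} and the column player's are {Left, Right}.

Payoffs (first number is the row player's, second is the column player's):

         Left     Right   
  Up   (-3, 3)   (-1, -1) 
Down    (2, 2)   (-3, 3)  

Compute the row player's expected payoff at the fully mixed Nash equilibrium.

First find q, the probability the column player plays Left, from the row player's indifference between Up and Down: −3q − (1−q) = 2q − 3(1−q), giving q = 2/7.
Since the row player is indifferent in equilibrium, the row player's expected payoff equals the payoff from either row against (2/7, 5/7). Using Up: −3(2/7) − (5/7) = -11/7.

-11/7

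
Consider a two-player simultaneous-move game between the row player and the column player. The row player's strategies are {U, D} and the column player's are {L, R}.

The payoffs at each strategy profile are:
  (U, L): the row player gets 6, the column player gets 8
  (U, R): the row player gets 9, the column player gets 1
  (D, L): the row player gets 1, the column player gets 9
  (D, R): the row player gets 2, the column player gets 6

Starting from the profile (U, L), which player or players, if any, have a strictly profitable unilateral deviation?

Neither

The row player at (U, L) earns 6; deviating to D yields 1 — not better.
The column player earns 8; deviating to R yields 1 — not better.
Neither player can strictly improve; the profile is a Nash equilibrium.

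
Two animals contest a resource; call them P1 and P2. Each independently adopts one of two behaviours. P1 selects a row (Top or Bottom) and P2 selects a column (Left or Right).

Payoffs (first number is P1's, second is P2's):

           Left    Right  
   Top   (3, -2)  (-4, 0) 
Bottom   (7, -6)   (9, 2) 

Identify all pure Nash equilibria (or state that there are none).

(Top, Left): P1 prefers Bottom (7 > 3); P2 prefers Right (0 > -2) — not an equilibrium.
(Top, Right): P1 prefers Bottom (9 > -4) — not an equilibrium.
(Bottom, Left): P2 prefers Right (2 > -6) — not an equilibrium.
(Bottom, Right): P1 gets 9 ≥ -4 from Top, and P2 gets 2 ≥ -6 from Left — Nash equilibrium.

(Bottom, Right)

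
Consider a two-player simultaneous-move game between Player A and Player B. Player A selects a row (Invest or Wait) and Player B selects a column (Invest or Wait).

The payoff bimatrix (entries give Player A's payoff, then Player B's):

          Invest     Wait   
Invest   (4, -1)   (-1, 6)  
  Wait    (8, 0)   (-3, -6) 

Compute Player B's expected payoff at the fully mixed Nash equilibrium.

-6/13

First find x, the probability Player A plays Invest, from Player B's indifference between Invest and Wait: −x = 6x − 6(1−x), giving x = 6/13.
Since Player B is indifferent in equilibrium, Player B's expected payoff equals the payoff from either column against (6/13, 7/13). Using Invest: −(6/13) = -6/13.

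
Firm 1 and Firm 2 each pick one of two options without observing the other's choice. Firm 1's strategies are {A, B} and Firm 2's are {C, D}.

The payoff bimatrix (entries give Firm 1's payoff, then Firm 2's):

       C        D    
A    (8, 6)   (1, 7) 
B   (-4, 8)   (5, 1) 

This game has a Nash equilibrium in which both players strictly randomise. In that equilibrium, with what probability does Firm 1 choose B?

1/8

Let p be the probability that Firm 1 plays A. In a completely mixed equilibrium, Firm 2 must be indifferent between C and D.
Firm 2's expected payoff from C is 6p + 8(1−p); from D it is 7p + (1−p).
Setting these equal: −2p + 8 = 6p + 1, so p = 7/8.
Therefore Firm 1 plays B with probability 1 − 7/8 = 1/8.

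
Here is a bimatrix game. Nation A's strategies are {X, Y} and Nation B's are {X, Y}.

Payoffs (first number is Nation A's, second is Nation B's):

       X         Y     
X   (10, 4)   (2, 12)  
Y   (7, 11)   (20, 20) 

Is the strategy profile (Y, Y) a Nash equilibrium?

Yes

At (Y, Y), Nation A earns 20; switching to X would give 2, so Nation A has no profitable deviation.
Nation B earns 20; switching to X would give 11, so Nation B has no profitable deviation.
Neither player can gain by a unilateral deviation, so this profile is a Nash equilibrium.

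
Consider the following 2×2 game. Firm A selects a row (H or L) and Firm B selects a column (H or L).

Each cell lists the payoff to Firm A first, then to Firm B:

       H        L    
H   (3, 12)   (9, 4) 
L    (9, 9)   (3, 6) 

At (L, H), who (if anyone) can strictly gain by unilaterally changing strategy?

Neither

Firm A at (L, H) earns 9; deviating to H yields 3 — not better.
Firm B earns 9; deviating to L yields 6 — not better.
Neither player can strictly improve; the profile is a Nash equilibrium.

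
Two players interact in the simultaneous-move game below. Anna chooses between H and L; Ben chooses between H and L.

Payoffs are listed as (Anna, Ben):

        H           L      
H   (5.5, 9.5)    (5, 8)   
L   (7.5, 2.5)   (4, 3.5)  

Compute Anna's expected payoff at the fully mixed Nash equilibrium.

31/6

First find q, the probability Ben plays H, from Anna's indifference between H and L: 5.5q + 5(1−q) = 7.5q + 4(1−q), giving q = 1/3.
Since Anna is indifferent in equilibrium, Anna's expected payoff equals the payoff from either row against (1/3, 2/3). Using H: 5.5(1/3) + 5(2/3) = 31/6.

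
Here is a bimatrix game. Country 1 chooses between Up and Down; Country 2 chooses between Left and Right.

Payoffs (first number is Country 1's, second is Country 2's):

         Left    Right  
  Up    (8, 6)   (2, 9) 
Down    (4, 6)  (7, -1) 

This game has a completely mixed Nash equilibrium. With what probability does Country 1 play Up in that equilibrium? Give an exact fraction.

Let r be the probability that Country 1 plays Up. In a completely mixed equilibrium, Country 2 must be indifferent between Left and Right.
Country 2's expected payoff from Left is 6r + 6(1−r); from Right it is 9r − (1−r).
Setting these equal: 6 = 10r − 1, so r = 7/10.

7/10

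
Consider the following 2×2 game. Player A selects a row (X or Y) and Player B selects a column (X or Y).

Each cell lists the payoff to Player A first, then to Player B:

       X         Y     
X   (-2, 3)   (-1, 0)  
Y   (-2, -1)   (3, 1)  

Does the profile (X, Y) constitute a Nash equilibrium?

No

At (X, Y), Player A earns -1; switching to Y would give 3, so Player A would deviate.
Player B earns 0; switching to X would give 3, so Player B would deviate.
Since at least one player can profitably deviate, this is not a Nash equilibrium.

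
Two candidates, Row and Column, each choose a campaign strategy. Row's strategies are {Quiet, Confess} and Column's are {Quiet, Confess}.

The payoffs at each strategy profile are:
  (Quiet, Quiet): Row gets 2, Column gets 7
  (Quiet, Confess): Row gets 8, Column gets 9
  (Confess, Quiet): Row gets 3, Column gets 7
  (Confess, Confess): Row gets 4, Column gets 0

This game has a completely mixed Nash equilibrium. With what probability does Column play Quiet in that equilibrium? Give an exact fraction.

Let y be the probability that Column plays Quiet. In a completely mixed equilibrium, Row must be indifferent between Quiet and Confess.
Row's expected payoff from Quiet is 2y + 8(1−y); from Confess it is 3y + 4(1−y).
Setting these equal: −6y + 8 = −y + 4, so y = 4/5.

4/5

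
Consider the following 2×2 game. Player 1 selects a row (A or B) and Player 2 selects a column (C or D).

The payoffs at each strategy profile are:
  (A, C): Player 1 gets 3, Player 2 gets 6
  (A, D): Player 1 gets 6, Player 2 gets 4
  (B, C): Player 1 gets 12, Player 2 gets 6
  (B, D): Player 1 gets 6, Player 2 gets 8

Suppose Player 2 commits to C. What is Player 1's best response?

B

Against C, Player 1 earns 3 from A and 12 from B.
So B is the best response.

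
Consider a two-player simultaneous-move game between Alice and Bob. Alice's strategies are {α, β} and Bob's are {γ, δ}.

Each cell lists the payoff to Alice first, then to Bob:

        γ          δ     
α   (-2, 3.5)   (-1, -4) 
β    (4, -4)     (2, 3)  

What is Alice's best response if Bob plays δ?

Against δ, Alice earns -1 from α and 2 from β.
So β is the best response.

β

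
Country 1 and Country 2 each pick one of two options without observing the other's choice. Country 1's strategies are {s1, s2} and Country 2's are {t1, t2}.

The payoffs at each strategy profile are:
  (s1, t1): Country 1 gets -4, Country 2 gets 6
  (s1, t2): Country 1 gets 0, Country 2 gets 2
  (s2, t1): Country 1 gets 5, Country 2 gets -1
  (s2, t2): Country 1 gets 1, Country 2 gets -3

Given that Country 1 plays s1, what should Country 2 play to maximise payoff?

t1

Against s1, Country 2 earns 6 from t1 and 2 from t2.
So t1 is the best response.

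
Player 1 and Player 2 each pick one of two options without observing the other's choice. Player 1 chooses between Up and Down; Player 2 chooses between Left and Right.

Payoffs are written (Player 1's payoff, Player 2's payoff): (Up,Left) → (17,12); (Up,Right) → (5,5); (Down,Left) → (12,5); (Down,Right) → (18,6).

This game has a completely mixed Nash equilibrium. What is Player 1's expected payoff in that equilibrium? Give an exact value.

41/3

First find y, the probability Player 2 plays Left, from Player 1's indifference between Up and Down: 17y + 5(1−y) = 12y + 18(1−y), giving y = 13/18.
Since Player 1 is indifferent in equilibrium, Player 1's expected payoff equals the payoff from either row against (13/18, 5/18). Using Up: 17(13/18) + 5(5/18) = 41/3.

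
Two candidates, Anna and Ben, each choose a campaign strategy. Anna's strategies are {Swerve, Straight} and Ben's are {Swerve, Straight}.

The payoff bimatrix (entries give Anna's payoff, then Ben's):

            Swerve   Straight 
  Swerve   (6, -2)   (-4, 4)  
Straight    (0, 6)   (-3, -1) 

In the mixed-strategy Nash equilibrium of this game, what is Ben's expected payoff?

First find p, the probability Anna plays Swerve, from Ben's indifference between Swerve and Straight: −2p + 6(1−p) = 4p − (1−p), giving p = 7/13.
Since Ben is indifferent in equilibrium, Ben's expected payoff equals the payoff from either column against (7/13, 6/13). Using Swerve: −2(7/13) + 6(6/13) = 22/13.

22/13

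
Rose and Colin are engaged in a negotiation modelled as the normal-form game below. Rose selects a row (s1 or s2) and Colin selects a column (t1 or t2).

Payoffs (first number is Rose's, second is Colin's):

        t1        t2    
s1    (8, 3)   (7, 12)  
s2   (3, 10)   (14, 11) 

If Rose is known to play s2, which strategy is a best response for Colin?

Against s2, Colin earns 10 from t1 and 11 from t2.
So t2 is the best response.

t2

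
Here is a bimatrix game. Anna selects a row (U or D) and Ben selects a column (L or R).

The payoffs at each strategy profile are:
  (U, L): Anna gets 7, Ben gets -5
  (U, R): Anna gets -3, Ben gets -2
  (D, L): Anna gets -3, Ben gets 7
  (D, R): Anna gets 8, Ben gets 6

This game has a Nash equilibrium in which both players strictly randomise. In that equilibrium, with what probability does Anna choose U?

1/4

Let p be the probability that Anna plays U. In a completely mixed equilibrium, Ben must be indifferent between L and R.
Ben's expected payoff from L is −5p + 7(1−p); from R it is −2p + 6(1−p).
Setting these equal: −12p + 7 = −8p + 6, so p = 1/4.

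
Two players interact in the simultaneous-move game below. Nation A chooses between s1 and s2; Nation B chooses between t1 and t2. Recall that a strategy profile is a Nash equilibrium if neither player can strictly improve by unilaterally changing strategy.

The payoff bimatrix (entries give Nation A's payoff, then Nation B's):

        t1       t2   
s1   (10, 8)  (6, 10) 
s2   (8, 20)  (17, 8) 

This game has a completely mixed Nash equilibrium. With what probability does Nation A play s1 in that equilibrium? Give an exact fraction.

6/7

Let x be the probability that Nation A plays s1. In a completely mixed equilibrium, Nation B must be indifferent between t1 and t2.
Nation B's expected payoff from t1 is 8x + 20(1−x); from t2 it is 10x + 8(1−x).
Setting these equal: −12x + 20 = 2x + 8, so x = 6/7.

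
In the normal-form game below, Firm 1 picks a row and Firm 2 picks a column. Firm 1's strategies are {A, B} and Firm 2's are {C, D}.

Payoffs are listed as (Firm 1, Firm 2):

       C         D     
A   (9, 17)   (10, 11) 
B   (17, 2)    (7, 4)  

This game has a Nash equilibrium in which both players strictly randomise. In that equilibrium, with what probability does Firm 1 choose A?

1/4

Let r be the probability that Firm 1 plays A. In a completely mixed equilibrium, Firm 2 must be indifferent between C and D.
Firm 2's expected payoff from C is 17r + 2(1−r); from D it is 11r + 4(1−r).
Setting these equal: 15r + 2 = 7r + 4, so r = 1/4.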